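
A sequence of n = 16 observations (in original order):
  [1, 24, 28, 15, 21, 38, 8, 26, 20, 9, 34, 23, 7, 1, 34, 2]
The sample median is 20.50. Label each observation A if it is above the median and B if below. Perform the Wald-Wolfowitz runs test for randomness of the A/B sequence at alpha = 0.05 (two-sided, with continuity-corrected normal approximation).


Step 1: Compute median = 20.50; label A = above, B = below.
Labels in order: BAABAABABBAABBAB  (n_A = 8, n_B = 8)
Step 2: Count runs R = 11.
Step 3: Under H0 (random ordering), E[R] = 2*n_A*n_B/(n_A+n_B) + 1 = 2*8*8/16 + 1 = 9.0000.
        Var[R] = 2*n_A*n_B*(2*n_A*n_B - n_A - n_B) / ((n_A+n_B)^2 * (n_A+n_B-1)) = 14336/3840 = 3.7333.
        SD[R] = 1.9322.
Step 4: Continuity-corrected z = (R - 0.5 - E[R]) / SD[R] = (11 - 0.5 - 9.0000) / 1.9322 = 0.7763.
Step 5: Two-sided p-value via normal approximation = 2*(1 - Phi(|z|)) = 0.437558.
Step 6: alpha = 0.05. fail to reject H0.

R = 11, z = 0.7763, p = 0.437558, fail to reject H0.


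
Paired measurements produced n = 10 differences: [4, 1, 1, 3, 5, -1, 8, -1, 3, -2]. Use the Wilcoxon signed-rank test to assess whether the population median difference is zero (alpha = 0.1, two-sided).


Step 1: Drop any zero differences (none here) and take |d_i|.
|d| = [4, 1, 1, 3, 5, 1, 8, 1, 3, 2]
Step 2: Midrank |d_i| (ties get averaged ranks).
ranks: |4|->8, |1|->2.5, |1|->2.5, |3|->6.5, |5|->9, |1|->2.5, |8|->10, |1|->2.5, |3|->6.5, |2|->5
Step 3: Attach original signs; sum ranks with positive sign and with negative sign.
W+ = 8 + 2.5 + 2.5 + 6.5 + 9 + 10 + 6.5 = 45
W- = 2.5 + 2.5 + 5 = 10
(Check: W+ + W- = 55 should equal n(n+1)/2 = 55.)
Step 4: Test statistic W = min(W+, W-) = 10.
Step 5: Ties in |d|, so use the tie-corrected normal approximation.
        E[W] = n(n+1)/4 = 10*11/4 = 27.5.
        Tie groups: |d|=1 (t=4), |d|=3 (t=2); sum(t^3 - t) = 66.
        Var[W] = n(n+1)(2n+1)/24 - sum(t^3-t)/48 = 2310/24 - 66/48 = 94.875.
        z = (W - E[W]) / sqrt(Var[W]) = (10 - 27.5) / 9.7404 = -1.7966.
        Two-sided p = 2*Phi(z) = 0.072392.
Step 6: alpha = 0.1. reject H0.

W+ = 45, W- = 10, W = min = 10, p = 0.072392, reject H0.


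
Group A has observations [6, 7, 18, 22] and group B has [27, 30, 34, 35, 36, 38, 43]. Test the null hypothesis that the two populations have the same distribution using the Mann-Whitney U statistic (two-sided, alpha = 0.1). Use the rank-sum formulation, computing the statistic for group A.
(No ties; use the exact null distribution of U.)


Step 1: Combine and sort all 11 observations; assign midranks.
sorted (value, group): (6,X), (7,X), (18,X), (22,X), (27,Y), (30,Y), (34,Y), (35,Y), (36,Y), (38,Y), (43,Y)
ranks: 6->1, 7->2, 18->3, 22->4, 27->5, 30->6, 34->7, 35->8, 36->9, 38->10, 43->11
Step 2: Rank sum for X: R1 = 1 + 2 + 3 + 4 = 10.
Step 3: U_X = R1 - n1(n1+1)/2 = 10 - 4*5/2 = 10 - 10 = 0.
       U_Y = n1*n2 - U_X = 28 - 0 = 28.
Step 4: No ties, so the exact null distribution of U (based on enumerating the C(11,4) = 330 equally likely rank assignments) gives the two-sided p-value.
Step 5: p-value = 0.006061; compare to alpha = 0.1. reject H0.

U_X = 0, p = 0.006061, reject H0 at alpha = 0.1.


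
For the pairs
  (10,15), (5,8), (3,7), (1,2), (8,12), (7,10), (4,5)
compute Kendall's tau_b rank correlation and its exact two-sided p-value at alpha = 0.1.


Step 1: Enumerate the 21 unordered pairs (i,j) with i<j and classify each by sign(x_j-x_i) * sign(y_j-y_i).
  (1,2):dx=-5,dy=-7->C; (1,3):dx=-7,dy=-8->C; (1,4):dx=-9,dy=-13->C; (1,5):dx=-2,dy=-3->C
  (1,6):dx=-3,dy=-5->C; (1,7):dx=-6,dy=-10->C; (2,3):dx=-2,dy=-1->C; (2,4):dx=-4,dy=-6->C
  (2,5):dx=+3,dy=+4->C; (2,6):dx=+2,dy=+2->C; (2,7):dx=-1,dy=-3->C; (3,4):dx=-2,dy=-5->C
  (3,5):dx=+5,dy=+5->C; (3,6):dx=+4,dy=+3->C; (3,7):dx=+1,dy=-2->D; (4,5):dx=+7,dy=+10->C
  (4,6):dx=+6,dy=+8->C; (4,7):dx=+3,dy=+3->C; (5,6):dx=-1,dy=-2->C; (5,7):dx=-4,dy=-7->C
  (6,7):dx=-3,dy=-5->C
Step 2: C = 20, D = 1, total pairs = 21.
Step 3: tau = (C - D)/(n(n-1)/2) = (20 - 1)/21 = 0.904762.
Step 4: Exact two-sided p-value (enumerate n! = 5040 permutations of y under H0): p = 0.002778.
Step 5: alpha = 0.1. reject H0.

tau_b = 0.9048 (C=20, D=1), p = 0.002778, reject H0.


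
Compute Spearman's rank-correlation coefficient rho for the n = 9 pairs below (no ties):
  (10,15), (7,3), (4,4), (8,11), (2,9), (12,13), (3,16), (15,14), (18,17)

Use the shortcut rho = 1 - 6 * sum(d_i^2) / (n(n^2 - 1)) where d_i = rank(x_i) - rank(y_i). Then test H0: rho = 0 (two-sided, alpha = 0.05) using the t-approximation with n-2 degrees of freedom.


Step 1: Rank x and y separately (midranks; no ties here).
rank(x): 10->6, 7->4, 4->3, 8->5, 2->1, 12->7, 3->2, 15->8, 18->9
rank(y): 15->7, 3->1, 4->2, 11->4, 9->3, 13->5, 16->8, 14->6, 17->9
Step 2: d_i = R_x(i) - R_y(i); compute d_i^2.
  (6-7)^2=1, (4-1)^2=9, (3-2)^2=1, (5-4)^2=1, (1-3)^2=4, (7-5)^2=4, (2-8)^2=36, (8-6)^2=4, (9-9)^2=0
sum(d^2) = 60.
Step 3: rho = 1 - 6*60 / (9*(9^2 - 1)) = 1 - 360/720 = 0.500000.
Step 4: Under H0, t = rho * sqrt((n-2)/(1-rho^2)) = 1.5275 ~ t(7).
Step 5: Two-sided p-value from the t-distribution with 7 df = 0.170471.
Step 6: alpha = 0.05. fail to reject H0.

rho = 0.5000, p = 0.170471, fail to reject H0 at alpha = 0.05.


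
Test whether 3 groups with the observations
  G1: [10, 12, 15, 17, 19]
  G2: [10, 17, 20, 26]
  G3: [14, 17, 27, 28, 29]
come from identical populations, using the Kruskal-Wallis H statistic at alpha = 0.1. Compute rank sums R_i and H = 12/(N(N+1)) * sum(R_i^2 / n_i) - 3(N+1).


Step 1: Combine all N = 14 observations and assign midranks.
sorted (value, group, rank): (10,G1,1.5), (10,G2,1.5), (12,G1,3), (14,G3,4), (15,G1,5), (17,G1,7), (17,G2,7), (17,G3,7), (19,G1,9), (20,G2,10), (26,G2,11), (27,G3,12), (28,G3,13), (29,G3,14)
Step 2: Sum ranks within each group.
R_1 = 25.5 (n_1 = 5)
R_2 = 29.5 (n_2 = 4)
R_3 = 50 (n_3 = 5)
Step 3: H = 12/(N(N+1)) * sum(R_i^2/n_i) - 3(N+1)
     = 12/(14*15) * (25.5^2/5 + 29.5^2/4 + 50^2/5) - 3*15
     = 0.057143 * 847.612 - 45
     = 3.435000.
Step 4: Ties present; correction factor C = 1 - 30/(14^3 - 14) = 0.989011. Corrected H = 3.435000 / 0.989011 = 3.473167.
Step 5: Under H0, H ~ chi^2(2); p-value = 0.176121.
Step 6: alpha = 0.1. fail to reject H0.

H = 3.4732, df = 2, p = 0.176121, fail to reject H0.


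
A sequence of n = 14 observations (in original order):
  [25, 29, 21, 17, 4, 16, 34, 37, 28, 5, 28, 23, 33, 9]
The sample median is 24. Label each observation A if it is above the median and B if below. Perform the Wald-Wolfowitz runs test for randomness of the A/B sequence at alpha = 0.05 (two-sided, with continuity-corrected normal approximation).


Step 1: Compute median = 24; label A = above, B = below.
Labels in order: AABBBBAAABABAB  (n_A = 7, n_B = 7)
Step 2: Count runs R = 8.
Step 3: Under H0 (random ordering), E[R] = 2*n_A*n_B/(n_A+n_B) + 1 = 2*7*7/14 + 1 = 8.0000.
        Var[R] = 2*n_A*n_B*(2*n_A*n_B - n_A - n_B) / ((n_A+n_B)^2 * (n_A+n_B-1)) = 8232/2548 = 3.2308.
        SD[R] = 1.7974.
Step 4: R = E[R], so z = 0 with no continuity correction.
Step 5: Two-sided p-value via normal approximation = 2*(1 - Phi(|z|)) = 1.000000.
Step 6: alpha = 0.05. fail to reject H0.

R = 8, z = 0.0000, p = 1.000000, fail to reject H0.


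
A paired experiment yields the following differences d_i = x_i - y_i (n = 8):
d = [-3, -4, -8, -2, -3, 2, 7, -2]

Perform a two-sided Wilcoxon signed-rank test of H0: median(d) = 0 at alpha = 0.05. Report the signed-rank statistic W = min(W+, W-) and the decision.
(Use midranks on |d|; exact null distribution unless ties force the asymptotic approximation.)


Step 1: Drop any zero differences (none here) and take |d_i|.
|d| = [3, 4, 8, 2, 3, 2, 7, 2]
Step 2: Midrank |d_i| (ties get averaged ranks).
ranks: |3|->4.5, |4|->6, |8|->8, |2|->2, |3|->4.5, |2|->2, |7|->7, |2|->2
Step 3: Attach original signs; sum ranks with positive sign and with negative sign.
W+ = 2 + 7 = 9
W- = 4.5 + 6 + 8 + 2 + 4.5 + 2 = 27
(Check: W+ + W- = 36 should equal n(n+1)/2 = 36.)
Step 4: Test statistic W = min(W+, W-) = 9.
Step 5: Ties in |d|, so use the tie-corrected normal approximation.
        E[W] = n(n+1)/4 = 8*9/4 = 18.
        Tie groups: |d|=2 (t=3), |d|=3 (t=2); sum(t^3 - t) = 30.
        Var[W] = n(n+1)(2n+1)/24 - sum(t^3-t)/48 = 1224/24 - 30/48 = 50.375.
        z = (W - E[W]) / sqrt(Var[W]) = (9 - 18) / 7.0975 = -1.2680.
        Two-sided p = 2*Phi(z) = 0.204782.
Step 6: alpha = 0.05. fail to reject H0.

W+ = 9, W- = 27, W = min = 9, p = 0.204782, fail to reject H0.


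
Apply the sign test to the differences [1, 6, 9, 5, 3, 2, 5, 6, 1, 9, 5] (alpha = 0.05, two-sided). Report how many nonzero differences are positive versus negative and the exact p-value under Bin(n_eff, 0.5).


Step 1: Discard zero differences. Original n = 11; n_eff = number of nonzero differences = 11.
Nonzero differences (with sign): +1, +6, +9, +5, +3, +2, +5, +6, +1, +9, +5
Step 2: Count signs: positive = 11, negative = 0.
Step 3: Under H0: P(positive) = 0.5, so the number of positives S ~ Bin(11, 0.5).
Step 4: Two-sided exact p-value = sum of Bin(11,0.5) probabilities at or below the observed probability = 0.000977.
Step 5: alpha = 0.05. reject H0.

n_eff = 11, pos = 11, neg = 0, p = 0.000977, reject H0.


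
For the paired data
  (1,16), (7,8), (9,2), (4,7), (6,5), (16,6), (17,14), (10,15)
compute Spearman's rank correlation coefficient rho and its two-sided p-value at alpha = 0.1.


Step 1: Rank x and y separately (midranks; no ties here).
rank(x): 1->1, 7->4, 9->5, 4->2, 6->3, 16->7, 17->8, 10->6
rank(y): 16->8, 8->5, 2->1, 7->4, 5->2, 6->3, 14->6, 15->7
Step 2: d_i = R_x(i) - R_y(i); compute d_i^2.
  (1-8)^2=49, (4-5)^2=1, (5-1)^2=16, (2-4)^2=4, (3-2)^2=1, (7-3)^2=16, (8-6)^2=4, (6-7)^2=1
sum(d^2) = 92.
Step 3: rho = 1 - 6*92 / (8*(8^2 - 1)) = 1 - 552/504 = -0.095238.
Step 4: Under H0, t = rho * sqrt((n-2)/(1-rho^2)) = -0.2343 ~ t(6).
Step 5: Two-sided p-value from the t-distribution with 6 df = 0.822505.
Step 6: alpha = 0.1. fail to reject H0.

rho = -0.0952, p = 0.822505, fail to reject H0 at alpha = 0.1.


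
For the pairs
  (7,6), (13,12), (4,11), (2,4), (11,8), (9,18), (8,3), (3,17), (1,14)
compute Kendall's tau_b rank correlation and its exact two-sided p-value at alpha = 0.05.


Step 1: Enumerate the 36 unordered pairs (i,j) with i<j and classify each by sign(x_j-x_i) * sign(y_j-y_i).
  (1,2):dx=+6,dy=+6->C; (1,3):dx=-3,dy=+5->D; (1,4):dx=-5,dy=-2->C; (1,5):dx=+4,dy=+2->C
  (1,6):dx=+2,dy=+12->C; (1,7):dx=+1,dy=-3->D; (1,8):dx=-4,dy=+11->D; (1,9):dx=-6,dy=+8->D
  (2,3):dx=-9,dy=-1->C; (2,4):dx=-11,dy=-8->C; (2,5):dx=-2,dy=-4->C; (2,6):dx=-4,dy=+6->D
  (2,7):dx=-5,dy=-9->C; (2,8):dx=-10,dy=+5->D; (2,9):dx=-12,dy=+2->D; (3,4):dx=-2,dy=-7->C
  (3,5):dx=+7,dy=-3->D; (3,6):dx=+5,dy=+7->C; (3,7):dx=+4,dy=-8->D; (3,8):dx=-1,dy=+6->D
  (3,9):dx=-3,dy=+3->D; (4,5):dx=+9,dy=+4->C; (4,6):dx=+7,dy=+14->C; (4,7):dx=+6,dy=-1->D
  (4,8):dx=+1,dy=+13->C; (4,9):dx=-1,dy=+10->D; (5,6):dx=-2,dy=+10->D; (5,7):dx=-3,dy=-5->C
  (5,8):dx=-8,dy=+9->D; (5,9):dx=-10,dy=+6->D; (6,7):dx=-1,dy=-15->C; (6,8):dx=-6,dy=-1->C
  (6,9):dx=-8,dy=-4->C; (7,8):dx=-5,dy=+14->D; (7,9):dx=-7,dy=+11->D; (8,9):dx=-2,dy=-3->C
Step 2: C = 18, D = 18, total pairs = 36.
Step 3: tau = (C - D)/(n(n-1)/2) = (18 - 18)/36 = 0.000000.
Step 4: Exact two-sided p-value (enumerate n! = 362880 permutations of y under H0): p = 1.000000.
Step 5: alpha = 0.05. fail to reject H0.

tau_b = 0.0000 (C=18, D=18), p = 1.000000, fail to reject H0.


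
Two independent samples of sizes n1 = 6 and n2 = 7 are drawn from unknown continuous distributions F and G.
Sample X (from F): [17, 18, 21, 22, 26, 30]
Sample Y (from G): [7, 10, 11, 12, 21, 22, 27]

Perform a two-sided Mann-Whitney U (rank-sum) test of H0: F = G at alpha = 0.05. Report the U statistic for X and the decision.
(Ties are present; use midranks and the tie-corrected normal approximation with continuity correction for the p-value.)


Step 1: Combine and sort all 13 observations; assign midranks.
sorted (value, group): (7,Y), (10,Y), (11,Y), (12,Y), (17,X), (18,X), (21,X), (21,Y), (22,X), (22,Y), (26,X), (27,Y), (30,X)
ranks: 7->1, 10->2, 11->3, 12->4, 17->5, 18->6, 21->7.5, 21->7.5, 22->9.5, 22->9.5, 26->11, 27->12, 30->13
Step 2: Rank sum for X: R1 = 5 + 6 + 7.5 + 9.5 + 11 + 13 = 52.
Step 3: U_X = R1 - n1(n1+1)/2 = 52 - 6*7/2 = 52 - 21 = 31.
       U_Y = n1*n2 - U_X = 42 - 31 = 11.
Step 4: Ties are present, so use the tie-corrected normal approximation (with continuity correction) for the p-value.
Step 5: p-value = 0.173549; compare to alpha = 0.05. fail to reject H0.

U_X = 31, p = 0.173549, fail to reject H0 at alpha = 0.05.


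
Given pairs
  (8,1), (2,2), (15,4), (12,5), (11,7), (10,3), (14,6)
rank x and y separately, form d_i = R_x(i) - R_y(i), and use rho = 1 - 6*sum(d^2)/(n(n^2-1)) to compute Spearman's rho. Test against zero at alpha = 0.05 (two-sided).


Step 1: Rank x and y separately (midranks; no ties here).
rank(x): 8->2, 2->1, 15->7, 12->5, 11->4, 10->3, 14->6
rank(y): 1->1, 2->2, 4->4, 5->5, 7->7, 3->3, 6->6
Step 2: d_i = R_x(i) - R_y(i); compute d_i^2.
  (2-1)^2=1, (1-2)^2=1, (7-4)^2=9, (5-5)^2=0, (4-7)^2=9, (3-3)^2=0, (6-6)^2=0
sum(d^2) = 20.
Step 3: rho = 1 - 6*20 / (7*(7^2 - 1)) = 1 - 120/336 = 0.642857.
Step 4: Under H0, t = rho * sqrt((n-2)/(1-rho^2)) = 1.8766 ~ t(5).
Step 5: Two-sided p-value from the t-distribution with 5 df = 0.119392.
Step 6: alpha = 0.05. fail to reject H0.

rho = 0.6429, p = 0.119392, fail to reject H0 at alpha = 0.05.


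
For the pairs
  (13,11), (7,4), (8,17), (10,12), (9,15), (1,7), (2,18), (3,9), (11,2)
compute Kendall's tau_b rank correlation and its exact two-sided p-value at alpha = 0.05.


Step 1: Enumerate the 36 unordered pairs (i,j) with i<j and classify each by sign(x_j-x_i) * sign(y_j-y_i).
  (1,2):dx=-6,dy=-7->C; (1,3):dx=-5,dy=+6->D; (1,4):dx=-3,dy=+1->D; (1,5):dx=-4,dy=+4->D
  (1,6):dx=-12,dy=-4->C; (1,7):dx=-11,dy=+7->D; (1,8):dx=-10,dy=-2->C; (1,9):dx=-2,dy=-9->C
  (2,3):dx=+1,dy=+13->C; (2,4):dx=+3,dy=+8->C; (2,5):dx=+2,dy=+11->C; (2,6):dx=-6,dy=+3->D
  (2,7):dx=-5,dy=+14->D; (2,8):dx=-4,dy=+5->D; (2,9):dx=+4,dy=-2->D; (3,4):dx=+2,dy=-5->D
  (3,5):dx=+1,dy=-2->D; (3,6):dx=-7,dy=-10->C; (3,7):dx=-6,dy=+1->D; (3,8):dx=-5,dy=-8->C
  (3,9):dx=+3,dy=-15->D; (4,5):dx=-1,dy=+3->D; (4,6):dx=-9,dy=-5->C; (4,7):dx=-8,dy=+6->D
  (4,8):dx=-7,dy=-3->C; (4,9):dx=+1,dy=-10->D; (5,6):dx=-8,dy=-8->C; (5,7):dx=-7,dy=+3->D
  (5,8):dx=-6,dy=-6->C; (5,9):dx=+2,dy=-13->D; (6,7):dx=+1,dy=+11->C; (6,8):dx=+2,dy=+2->C
  (6,9):dx=+10,dy=-5->D; (7,8):dx=+1,dy=-9->D; (7,9):dx=+9,dy=-16->D; (8,9):dx=+8,dy=-7->D
Step 2: C = 15, D = 21, total pairs = 36.
Step 3: tau = (C - D)/(n(n-1)/2) = (15 - 21)/36 = -0.166667.
Step 4: Exact two-sided p-value (enumerate n! = 362880 permutations of y under H0): p = 0.612202.
Step 5: alpha = 0.05. fail to reject H0.

tau_b = -0.1667 (C=15, D=21), p = 0.612202, fail to reject H0.


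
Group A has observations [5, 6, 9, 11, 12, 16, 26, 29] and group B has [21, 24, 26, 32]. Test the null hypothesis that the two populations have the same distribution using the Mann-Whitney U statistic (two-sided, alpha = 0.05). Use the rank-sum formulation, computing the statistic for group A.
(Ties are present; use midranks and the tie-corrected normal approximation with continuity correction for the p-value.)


Step 1: Combine and sort all 12 observations; assign midranks.
sorted (value, group): (5,X), (6,X), (9,X), (11,X), (12,X), (16,X), (21,Y), (24,Y), (26,X), (26,Y), (29,X), (32,Y)
ranks: 5->1, 6->2, 9->3, 11->4, 12->5, 16->6, 21->7, 24->8, 26->9.5, 26->9.5, 29->11, 32->12
Step 2: Rank sum for X: R1 = 1 + 2 + 3 + 4 + 5 + 6 + 9.5 + 11 = 41.5.
Step 3: U_X = R1 - n1(n1+1)/2 = 41.5 - 8*9/2 = 41.5 - 36 = 5.5.
       U_Y = n1*n2 - U_X = 32 - 5.5 = 26.5.
Step 4: Ties are present, so use the tie-corrected normal approximation (with continuity correction) for the p-value.
Step 5: p-value = 0.088869; compare to alpha = 0.05. fail to reject H0.

U_X = 5.5, p = 0.088869, fail to reject H0 at alpha = 0.05.


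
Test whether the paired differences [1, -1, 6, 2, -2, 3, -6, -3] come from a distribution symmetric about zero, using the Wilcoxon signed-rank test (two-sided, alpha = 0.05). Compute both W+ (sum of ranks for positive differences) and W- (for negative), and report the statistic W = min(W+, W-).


Step 1: Drop any zero differences (none here) and take |d_i|.
|d| = [1, 1, 6, 2, 2, 3, 6, 3]
Step 2: Midrank |d_i| (ties get averaged ranks).
ranks: |1|->1.5, |1|->1.5, |6|->7.5, |2|->3.5, |2|->3.5, |3|->5.5, |6|->7.5, |3|->5.5
Step 3: Attach original signs; sum ranks with positive sign and with negative sign.
W+ = 1.5 + 7.5 + 3.5 + 5.5 = 18
W- = 1.5 + 3.5 + 7.5 + 5.5 = 18
(Check: W+ + W- = 36 should equal n(n+1)/2 = 36.)
Step 4: Test statistic W = min(W+, W-) = 18.
Step 5: Ties in |d|, so use the tie-corrected normal approximation.
        E[W] = n(n+1)/4 = 8*9/4 = 18.
        Tie groups: |d|=1 (t=2), |d|=2 (t=2), |d|=3 (t=2), |d|=6 (t=2); sum(t^3 - t) = 24.
        Var[W] = n(n+1)(2n+1)/24 - sum(t^3-t)/48 = 1224/24 - 24/48 = 50.5.
        z = (W - E[W]) / sqrt(Var[W]) = (18 - 18) / 7.1063 = 0.0000.
        Two-sided p = 2*Phi(z) = 1.000000.
Step 6: alpha = 0.05. fail to reject H0.

W+ = 18, W- = 18, W = min = 18, p = 1.000000, fail to reject H0.


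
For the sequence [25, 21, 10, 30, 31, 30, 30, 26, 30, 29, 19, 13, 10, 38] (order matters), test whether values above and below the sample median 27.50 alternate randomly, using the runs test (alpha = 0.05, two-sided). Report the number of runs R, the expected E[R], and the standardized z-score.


Step 1: Compute median = 27.50; label A = above, B = below.
Labels in order: BBBAAAABAABBBA  (n_A = 7, n_B = 7)
Step 2: Count runs R = 6.
Step 3: Under H0 (random ordering), E[R] = 2*n_A*n_B/(n_A+n_B) + 1 = 2*7*7/14 + 1 = 8.0000.
        Var[R] = 2*n_A*n_B*(2*n_A*n_B - n_A - n_B) / ((n_A+n_B)^2 * (n_A+n_B-1)) = 8232/2548 = 3.2308.
        SD[R] = 1.7974.
Step 4: Continuity-corrected z = (R + 0.5 - E[R]) / SD[R] = (6 + 0.5 - 8.0000) / 1.7974 = -0.8345.
Step 5: Two-sided p-value via normal approximation = 2*(1 - Phi(|z|)) = 0.403986.
Step 6: alpha = 0.05. fail to reject H0.

R = 6, z = -0.8345, p = 0.403986, fail to reject H0.


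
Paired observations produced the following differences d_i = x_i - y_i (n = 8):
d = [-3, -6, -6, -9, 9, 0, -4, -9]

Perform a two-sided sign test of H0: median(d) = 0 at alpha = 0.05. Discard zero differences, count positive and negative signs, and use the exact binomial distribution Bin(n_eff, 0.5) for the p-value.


Step 1: Discard zero differences. Original n = 8; n_eff = number of nonzero differences = 7.
Nonzero differences (with sign): -3, -6, -6, -9, +9, -4, -9
Step 2: Count signs: positive = 1, negative = 6.
Step 3: Under H0: P(positive) = 0.5, so the number of positives S ~ Bin(7, 0.5).
Step 4: Two-sided exact p-value = sum of Bin(7,0.5) probabilities at or below the observed probability = 0.125000.
Step 5: alpha = 0.05. fail to reject H0.

n_eff = 7, pos = 1, neg = 6, p = 0.125000, fail to reject H0.


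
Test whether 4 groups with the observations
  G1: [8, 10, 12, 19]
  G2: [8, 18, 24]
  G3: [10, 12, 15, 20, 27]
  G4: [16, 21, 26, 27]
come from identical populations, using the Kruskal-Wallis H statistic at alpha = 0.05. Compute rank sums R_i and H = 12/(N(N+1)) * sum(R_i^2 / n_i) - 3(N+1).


Step 1: Combine all N = 16 observations and assign midranks.
sorted (value, group, rank): (8,G1,1.5), (8,G2,1.5), (10,G1,3.5), (10,G3,3.5), (12,G1,5.5), (12,G3,5.5), (15,G3,7), (16,G4,8), (18,G2,9), (19,G1,10), (20,G3,11), (21,G4,12), (24,G2,13), (26,G4,14), (27,G3,15.5), (27,G4,15.5)
Step 2: Sum ranks within each group.
R_1 = 20.5 (n_1 = 4)
R_2 = 23.5 (n_2 = 3)
R_3 = 42.5 (n_3 = 5)
R_4 = 49.5 (n_4 = 4)
Step 3: H = 12/(N(N+1)) * sum(R_i^2/n_i) - 3(N+1)
     = 12/(16*17) * (20.5^2/4 + 23.5^2/3 + 42.5^2/5 + 49.5^2/4) - 3*17
     = 0.044118 * 1262.96 - 51
     = 4.718750.
Step 4: Ties present; correction factor C = 1 - 24/(16^3 - 16) = 0.994118. Corrected H = 4.718750 / 0.994118 = 4.746672.
Step 5: Under H0, H ~ chi^2(3); p-value = 0.191315.
Step 6: alpha = 0.05. fail to reject H0.

H = 4.7467, df = 3, p = 0.191315, fail to reject H0.


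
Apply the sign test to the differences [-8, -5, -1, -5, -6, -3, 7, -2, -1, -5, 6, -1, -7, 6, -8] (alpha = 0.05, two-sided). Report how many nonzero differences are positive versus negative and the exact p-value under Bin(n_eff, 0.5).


Step 1: Discard zero differences. Original n = 15; n_eff = number of nonzero differences = 15.
Nonzero differences (with sign): -8, -5, -1, -5, -6, -3, +7, -2, -1, -5, +6, -1, -7, +6, -8
Step 2: Count signs: positive = 3, negative = 12.
Step 3: Under H0: P(positive) = 0.5, so the number of positives S ~ Bin(15, 0.5).
Step 4: Two-sided exact p-value = sum of Bin(15,0.5) probabilities at or below the observed probability = 0.035156.
Step 5: alpha = 0.05. reject H0.

n_eff = 15, pos = 3, neg = 12, p = 0.035156, reject H0.


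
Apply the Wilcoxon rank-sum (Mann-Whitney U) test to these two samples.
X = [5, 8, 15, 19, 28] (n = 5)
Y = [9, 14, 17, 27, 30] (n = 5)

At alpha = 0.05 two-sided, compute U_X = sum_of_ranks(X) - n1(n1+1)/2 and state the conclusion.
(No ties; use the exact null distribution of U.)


Step 1: Combine and sort all 10 observations; assign midranks.
sorted (value, group): (5,X), (8,X), (9,Y), (14,Y), (15,X), (17,Y), (19,X), (27,Y), (28,X), (30,Y)
ranks: 5->1, 8->2, 9->3, 14->4, 15->5, 17->6, 19->7, 27->8, 28->9, 30->10
Step 2: Rank sum for X: R1 = 1 + 2 + 5 + 7 + 9 = 24.
Step 3: U_X = R1 - n1(n1+1)/2 = 24 - 5*6/2 = 24 - 15 = 9.
       U_Y = n1*n2 - U_X = 25 - 9 = 16.
Step 4: No ties, so the exact null distribution of U (based on enumerating the C(10,5) = 252 equally likely rank assignments) gives the two-sided p-value.
Step 5: p-value = 0.547619; compare to alpha = 0.05. fail to reject H0.

U_X = 9, p = 0.547619, fail to reject H0 at alpha = 0.05.


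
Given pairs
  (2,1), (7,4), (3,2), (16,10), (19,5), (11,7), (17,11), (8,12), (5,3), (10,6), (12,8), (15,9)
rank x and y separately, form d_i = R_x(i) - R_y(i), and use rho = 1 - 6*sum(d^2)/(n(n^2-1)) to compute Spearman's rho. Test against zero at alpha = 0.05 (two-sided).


Step 1: Rank x and y separately (midranks; no ties here).
rank(x): 2->1, 7->4, 3->2, 16->10, 19->12, 11->7, 17->11, 8->5, 5->3, 10->6, 12->8, 15->9
rank(y): 1->1, 4->4, 2->2, 10->10, 5->5, 7->7, 11->11, 12->12, 3->3, 6->6, 8->8, 9->9
Step 2: d_i = R_x(i) - R_y(i); compute d_i^2.
  (1-1)^2=0, (4-4)^2=0, (2-2)^2=0, (10-10)^2=0, (12-5)^2=49, (7-7)^2=0, (11-11)^2=0, (5-12)^2=49, (3-3)^2=0, (6-6)^2=0, (8-8)^2=0, (9-9)^2=0
sum(d^2) = 98.
Step 3: rho = 1 - 6*98 / (12*(12^2 - 1)) = 1 - 588/1716 = 0.657343.
Step 4: Under H0, t = rho * sqrt((n-2)/(1-rho^2)) = 2.7584 ~ t(10).
Step 5: Two-sided p-value from the t-distribution with 10 df = 0.020185.
Step 6: alpha = 0.05. reject H0.

rho = 0.6573, p = 0.020185, reject H0 at alpha = 0.05.


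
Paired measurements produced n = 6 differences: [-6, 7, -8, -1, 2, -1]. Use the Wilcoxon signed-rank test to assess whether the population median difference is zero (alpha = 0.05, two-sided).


Step 1: Drop any zero differences (none here) and take |d_i|.
|d| = [6, 7, 8, 1, 2, 1]
Step 2: Midrank |d_i| (ties get averaged ranks).
ranks: |6|->4, |7|->5, |8|->6, |1|->1.5, |2|->3, |1|->1.5
Step 3: Attach original signs; sum ranks with positive sign and with negative sign.
W+ = 5 + 3 = 8
W- = 4 + 6 + 1.5 + 1.5 = 13
(Check: W+ + W- = 21 should equal n(n+1)/2 = 21.)
Step 4: Test statistic W = min(W+, W-) = 8.
Step 5: Ties in |d|, so use the tie-corrected normal approximation.
        E[W] = n(n+1)/4 = 6*7/4 = 10.5.
        Tie groups: |d|=1 (t=2); sum(t^3 - t) = 6.
        Var[W] = n(n+1)(2n+1)/24 - sum(t^3-t)/48 = 546/24 - 6/48 = 22.625.
        z = (W - E[W]) / sqrt(Var[W]) = (8 - 10.5) / 4.7566 = -0.5256.
        Two-sided p = 2*Phi(z) = 0.599174.
Step 6: alpha = 0.05. fail to reject H0.

W+ = 8, W- = 13, W = min = 8, p = 0.599174, fail to reject H0.


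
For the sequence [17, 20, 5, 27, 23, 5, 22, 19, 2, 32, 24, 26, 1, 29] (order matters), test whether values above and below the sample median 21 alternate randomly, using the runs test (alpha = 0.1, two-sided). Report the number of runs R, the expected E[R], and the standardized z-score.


Step 1: Compute median = 21; label A = above, B = below.
Labels in order: BBBAABABBAAABA  (n_A = 7, n_B = 7)
Step 2: Count runs R = 8.
Step 3: Under H0 (random ordering), E[R] = 2*n_A*n_B/(n_A+n_B) + 1 = 2*7*7/14 + 1 = 8.0000.
        Var[R] = 2*n_A*n_B*(2*n_A*n_B - n_A - n_B) / ((n_A+n_B)^2 * (n_A+n_B-1)) = 8232/2548 = 3.2308.
        SD[R] = 1.7974.
Step 4: R = E[R], so z = 0 with no continuity correction.
Step 5: Two-sided p-value via normal approximation = 2*(1 - Phi(|z|)) = 1.000000.
Step 6: alpha = 0.1. fail to reject H0.

R = 8, z = 0.0000, p = 1.000000, fail to reject H0.


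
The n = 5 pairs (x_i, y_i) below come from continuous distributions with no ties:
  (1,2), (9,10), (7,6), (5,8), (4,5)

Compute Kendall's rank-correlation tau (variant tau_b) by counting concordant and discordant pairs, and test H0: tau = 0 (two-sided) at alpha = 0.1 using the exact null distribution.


Step 1: Enumerate the 10 unordered pairs (i,j) with i<j and classify each by sign(x_j-x_i) * sign(y_j-y_i).
  (1,2):dx=+8,dy=+8->C; (1,3):dx=+6,dy=+4->C; (1,4):dx=+4,dy=+6->C; (1,5):dx=+3,dy=+3->C
  (2,3):dx=-2,dy=-4->C; (2,4):dx=-4,dy=-2->C; (2,5):dx=-5,dy=-5->C; (3,4):dx=-2,dy=+2->D
  (3,5):dx=-3,dy=-1->C; (4,5):dx=-1,dy=-3->C
Step 2: C = 9, D = 1, total pairs = 10.
Step 3: tau = (C - D)/(n(n-1)/2) = (9 - 1)/10 = 0.800000.
Step 4: Exact two-sided p-value (enumerate n! = 120 permutations of y under H0): p = 0.083333.
Step 5: alpha = 0.1. reject H0.

tau_b = 0.8000 (C=9, D=1), p = 0.083333, reject H0.


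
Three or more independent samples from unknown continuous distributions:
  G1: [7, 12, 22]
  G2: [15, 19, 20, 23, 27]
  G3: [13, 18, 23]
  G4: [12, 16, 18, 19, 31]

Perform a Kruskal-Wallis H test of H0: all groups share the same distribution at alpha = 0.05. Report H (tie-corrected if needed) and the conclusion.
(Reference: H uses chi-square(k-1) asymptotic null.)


Step 1: Combine all N = 16 observations and assign midranks.
sorted (value, group, rank): (7,G1,1), (12,G1,2.5), (12,G4,2.5), (13,G3,4), (15,G2,5), (16,G4,6), (18,G3,7.5), (18,G4,7.5), (19,G2,9.5), (19,G4,9.5), (20,G2,11), (22,G1,12), (23,G2,13.5), (23,G3,13.5), (27,G2,15), (31,G4,16)
Step 2: Sum ranks within each group.
R_1 = 15.5 (n_1 = 3)
R_2 = 54 (n_2 = 5)
R_3 = 25 (n_3 = 3)
R_4 = 41.5 (n_4 = 5)
Step 3: H = 12/(N(N+1)) * sum(R_i^2/n_i) - 3(N+1)
     = 12/(16*17) * (15.5^2/3 + 54^2/5 + 25^2/3 + 41.5^2/5) - 3*17
     = 0.044118 * 1216.07 - 51
     = 2.650000.
Step 4: Ties present; correction factor C = 1 - 24/(16^3 - 16) = 0.994118. Corrected H = 2.650000 / 0.994118 = 2.665680.
Step 5: Under H0, H ~ chi^2(3); p-value = 0.446091.
Step 6: alpha = 0.05. fail to reject H0.

H = 2.6657, df = 3, p = 0.446091, fail to reject H0.


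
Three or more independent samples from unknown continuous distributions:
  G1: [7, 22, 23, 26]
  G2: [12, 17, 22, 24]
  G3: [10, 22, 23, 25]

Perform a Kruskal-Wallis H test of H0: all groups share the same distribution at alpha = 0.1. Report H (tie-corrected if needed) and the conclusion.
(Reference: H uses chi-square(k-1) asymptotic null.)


Step 1: Combine all N = 12 observations and assign midranks.
sorted (value, group, rank): (7,G1,1), (10,G3,2), (12,G2,3), (17,G2,4), (22,G1,6), (22,G2,6), (22,G3,6), (23,G1,8.5), (23,G3,8.5), (24,G2,10), (25,G3,11), (26,G1,12)
Step 2: Sum ranks within each group.
R_1 = 27.5 (n_1 = 4)
R_2 = 23 (n_2 = 4)
R_3 = 27.5 (n_3 = 4)
Step 3: H = 12/(N(N+1)) * sum(R_i^2/n_i) - 3(N+1)
     = 12/(12*13) * (27.5^2/4 + 23^2/4 + 27.5^2/4) - 3*13
     = 0.076923 * 510.375 - 39
     = 0.259615.
Step 4: Ties present; correction factor C = 1 - 30/(12^3 - 12) = 0.982517. Corrected H = 0.259615 / 0.982517 = 0.264235.
Step 5: Under H0, H ~ chi^2(2); p-value = 0.876238.
Step 6: alpha = 0.1. fail to reject H0.

H = 0.2642, df = 2, p = 0.876238, fail to reject H0.


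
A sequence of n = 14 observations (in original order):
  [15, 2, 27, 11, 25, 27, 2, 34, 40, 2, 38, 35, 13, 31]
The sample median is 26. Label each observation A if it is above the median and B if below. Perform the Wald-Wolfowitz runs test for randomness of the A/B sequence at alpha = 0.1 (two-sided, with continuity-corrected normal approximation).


Step 1: Compute median = 26; label A = above, B = below.
Labels in order: BBABBABAABAABA  (n_A = 7, n_B = 7)
Step 2: Count runs R = 10.
Step 3: Under H0 (random ordering), E[R] = 2*n_A*n_B/(n_A+n_B) + 1 = 2*7*7/14 + 1 = 8.0000.
        Var[R] = 2*n_A*n_B*(2*n_A*n_B - n_A - n_B) / ((n_A+n_B)^2 * (n_A+n_B-1)) = 8232/2548 = 3.2308.
        SD[R] = 1.7974.
Step 4: Continuity-corrected z = (R - 0.5 - E[R]) / SD[R] = (10 - 0.5 - 8.0000) / 1.7974 = 0.8345.
Step 5: Two-sided p-value via normal approximation = 2*(1 - Phi(|z|)) = 0.403986.
Step 6: alpha = 0.1. fail to reject H0.

R = 10, z = 0.8345, p = 0.403986, fail to reject H0.


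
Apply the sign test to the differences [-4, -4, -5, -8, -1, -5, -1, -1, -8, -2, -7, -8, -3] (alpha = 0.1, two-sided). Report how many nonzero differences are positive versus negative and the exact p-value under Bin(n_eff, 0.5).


Step 1: Discard zero differences. Original n = 13; n_eff = number of nonzero differences = 13.
Nonzero differences (with sign): -4, -4, -5, -8, -1, -5, -1, -1, -8, -2, -7, -8, -3
Step 2: Count signs: positive = 0, negative = 13.
Step 3: Under H0: P(positive) = 0.5, so the number of positives S ~ Bin(13, 0.5).
Step 4: Two-sided exact p-value = sum of Bin(13,0.5) probabilities at or below the observed probability = 0.000244.
Step 5: alpha = 0.1. reject H0.

n_eff = 13, pos = 0, neg = 13, p = 0.000244, reject H0.


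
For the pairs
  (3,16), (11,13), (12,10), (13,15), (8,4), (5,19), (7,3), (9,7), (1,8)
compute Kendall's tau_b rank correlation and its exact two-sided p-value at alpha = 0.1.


Step 1: Enumerate the 36 unordered pairs (i,j) with i<j and classify each by sign(x_j-x_i) * sign(y_j-y_i).
  (1,2):dx=+8,dy=-3->D; (1,3):dx=+9,dy=-6->D; (1,4):dx=+10,dy=-1->D; (1,5):dx=+5,dy=-12->D
  (1,6):dx=+2,dy=+3->C; (1,7):dx=+4,dy=-13->D; (1,8):dx=+6,dy=-9->D; (1,9):dx=-2,dy=-8->C
  (2,3):dx=+1,dy=-3->D; (2,4):dx=+2,dy=+2->C; (2,5):dx=-3,dy=-9->C; (2,6):dx=-6,dy=+6->D
  (2,7):dx=-4,dy=-10->C; (2,8):dx=-2,dy=-6->C; (2,9):dx=-10,dy=-5->C; (3,4):dx=+1,dy=+5->C
  (3,5):dx=-4,dy=-6->C; (3,6):dx=-7,dy=+9->D; (3,7):dx=-5,dy=-7->C; (3,8):dx=-3,dy=-3->C
  (3,9):dx=-11,dy=-2->C; (4,5):dx=-5,dy=-11->C; (4,6):dx=-8,dy=+4->D; (4,7):dx=-6,dy=-12->C
  (4,8):dx=-4,dy=-8->C; (4,9):dx=-12,dy=-7->C; (5,6):dx=-3,dy=+15->D; (5,7):dx=-1,dy=-1->C
  (5,8):dx=+1,dy=+3->C; (5,9):dx=-7,dy=+4->D; (6,7):dx=+2,dy=-16->D; (6,8):dx=+4,dy=-12->D
  (6,9):dx=-4,dy=-11->C; (7,8):dx=+2,dy=+4->C; (7,9):dx=-6,dy=+5->D; (8,9):dx=-8,dy=+1->D
Step 2: C = 20, D = 16, total pairs = 36.
Step 3: tau = (C - D)/(n(n-1)/2) = (20 - 16)/36 = 0.111111.
Step 4: Exact two-sided p-value (enumerate n! = 362880 permutations of y under H0): p = 0.761414.
Step 5: alpha = 0.1. fail to reject H0.

tau_b = 0.1111 (C=20, D=16), p = 0.761414, fail to reject H0.


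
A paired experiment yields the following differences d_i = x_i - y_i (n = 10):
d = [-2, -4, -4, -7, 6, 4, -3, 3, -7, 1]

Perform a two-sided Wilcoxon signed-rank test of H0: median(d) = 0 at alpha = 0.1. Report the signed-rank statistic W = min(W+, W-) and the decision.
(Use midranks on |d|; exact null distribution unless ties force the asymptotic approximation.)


Step 1: Drop any zero differences (none here) and take |d_i|.
|d| = [2, 4, 4, 7, 6, 4, 3, 3, 7, 1]
Step 2: Midrank |d_i| (ties get averaged ranks).
ranks: |2|->2, |4|->6, |4|->6, |7|->9.5, |6|->8, |4|->6, |3|->3.5, |3|->3.5, |7|->9.5, |1|->1
Step 3: Attach original signs; sum ranks with positive sign and with negative sign.
W+ = 8 + 6 + 3.5 + 1 = 18.5
W- = 2 + 6 + 6 + 9.5 + 3.5 + 9.5 = 36.5
(Check: W+ + W- = 55 should equal n(n+1)/2 = 55.)
Step 4: Test statistic W = min(W+, W-) = 18.5.
Step 5: Ties in |d|, so use the tie-corrected normal approximation.
        E[W] = n(n+1)/4 = 10*11/4 = 27.5.
        Tie groups: |d|=3 (t=2), |d|=4 (t=3), |d|=7 (t=2); sum(t^3 - t) = 36.
        Var[W] = n(n+1)(2n+1)/24 - sum(t^3-t)/48 = 2310/24 - 36/48 = 95.5.
        z = (W - E[W]) / sqrt(Var[W]) = (18.5 - 27.5) / 9.7724 = -0.9210.
        Two-sided p = 2*Phi(z) = 0.357071.
Step 6: alpha = 0.1. fail to reject H0.

W+ = 18.5, W- = 36.5, W = min = 18.5, p = 0.357071, fail to reject H0.


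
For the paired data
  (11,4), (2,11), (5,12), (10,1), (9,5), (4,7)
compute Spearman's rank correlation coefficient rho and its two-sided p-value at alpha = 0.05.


Step 1: Rank x and y separately (midranks; no ties here).
rank(x): 11->6, 2->1, 5->3, 10->5, 9->4, 4->2
rank(y): 4->2, 11->5, 12->6, 1->1, 5->3, 7->4
Step 2: d_i = R_x(i) - R_y(i); compute d_i^2.
  (6-2)^2=16, (1-5)^2=16, (3-6)^2=9, (5-1)^2=16, (4-3)^2=1, (2-4)^2=4
sum(d^2) = 62.
Step 3: rho = 1 - 6*62 / (6*(6^2 - 1)) = 1 - 372/210 = -0.771429.
Step 4: Under H0, t = rho * sqrt((n-2)/(1-rho^2)) = -2.4247 ~ t(4).
Step 5: Two-sided p-value from the t-distribution with 4 df = 0.072397.
Step 6: alpha = 0.05. fail to reject H0.

rho = -0.7714, p = 0.072397, fail to reject H0 at alpha = 0.05.


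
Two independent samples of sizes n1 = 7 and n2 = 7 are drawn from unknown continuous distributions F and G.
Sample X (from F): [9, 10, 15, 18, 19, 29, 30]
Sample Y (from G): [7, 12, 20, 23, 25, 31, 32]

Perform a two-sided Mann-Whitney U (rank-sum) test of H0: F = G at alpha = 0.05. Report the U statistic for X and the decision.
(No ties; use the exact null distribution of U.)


Step 1: Combine and sort all 14 observations; assign midranks.
sorted (value, group): (7,Y), (9,X), (10,X), (12,Y), (15,X), (18,X), (19,X), (20,Y), (23,Y), (25,Y), (29,X), (30,X), (31,Y), (32,Y)
ranks: 7->1, 9->2, 10->3, 12->4, 15->5, 18->6, 19->7, 20->8, 23->9, 25->10, 29->11, 30->12, 31->13, 32->14
Step 2: Rank sum for X: R1 = 2 + 3 + 5 + 6 + 7 + 11 + 12 = 46.
Step 3: U_X = R1 - n1(n1+1)/2 = 46 - 7*8/2 = 46 - 28 = 18.
       U_Y = n1*n2 - U_X = 49 - 18 = 31.
Step 4: No ties, so the exact null distribution of U (based on enumerating the C(14,7) = 3432 equally likely rank assignments) gives the two-sided p-value.
Step 5: p-value = 0.455711; compare to alpha = 0.05. fail to reject H0.

U_X = 18, p = 0.455711, fail to reject H0 at alpha = 0.05.


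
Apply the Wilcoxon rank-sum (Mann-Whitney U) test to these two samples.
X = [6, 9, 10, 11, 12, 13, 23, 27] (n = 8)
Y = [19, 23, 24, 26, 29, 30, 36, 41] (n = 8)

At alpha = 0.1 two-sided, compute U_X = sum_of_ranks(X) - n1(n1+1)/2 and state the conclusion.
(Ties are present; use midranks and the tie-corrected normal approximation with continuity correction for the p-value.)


Step 1: Combine and sort all 16 observations; assign midranks.
sorted (value, group): (6,X), (9,X), (10,X), (11,X), (12,X), (13,X), (19,Y), (23,X), (23,Y), (24,Y), (26,Y), (27,X), (29,Y), (30,Y), (36,Y), (41,Y)
ranks: 6->1, 9->2, 10->3, 11->4, 12->5, 13->6, 19->7, 23->8.5, 23->8.5, 24->10, 26->11, 27->12, 29->13, 30->14, 36->15, 41->16
Step 2: Rank sum for X: R1 = 1 + 2 + 3 + 4 + 5 + 6 + 8.5 + 12 = 41.5.
Step 3: U_X = R1 - n1(n1+1)/2 = 41.5 - 8*9/2 = 41.5 - 36 = 5.5.
       U_Y = n1*n2 - U_X = 64 - 5.5 = 58.5.
Step 4: Ties are present, so use the tie-corrected normal approximation (with continuity correction) for the p-value.
Step 5: p-value = 0.006284; compare to alpha = 0.1. reject H0.

U_X = 5.5, p = 0.006284, reject H0 at alpha = 0.1.


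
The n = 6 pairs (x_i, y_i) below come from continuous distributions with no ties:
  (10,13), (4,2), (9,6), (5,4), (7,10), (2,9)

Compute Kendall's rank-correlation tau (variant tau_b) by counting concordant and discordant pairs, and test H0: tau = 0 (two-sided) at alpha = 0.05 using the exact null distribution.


Step 1: Enumerate the 15 unordered pairs (i,j) with i<j and classify each by sign(x_j-x_i) * sign(y_j-y_i).
  (1,2):dx=-6,dy=-11->C; (1,3):dx=-1,dy=-7->C; (1,4):dx=-5,dy=-9->C; (1,5):dx=-3,dy=-3->C
  (1,6):dx=-8,dy=-4->C; (2,3):dx=+5,dy=+4->C; (2,4):dx=+1,dy=+2->C; (2,5):dx=+3,dy=+8->C
  (2,6):dx=-2,dy=+7->D; (3,4):dx=-4,dy=-2->C; (3,5):dx=-2,dy=+4->D; (3,6):dx=-7,dy=+3->D
  (4,5):dx=+2,dy=+6->C; (4,6):dx=-3,dy=+5->D; (5,6):dx=-5,dy=-1->C
Step 2: C = 11, D = 4, total pairs = 15.
Step 3: tau = (C - D)/(n(n-1)/2) = (11 - 4)/15 = 0.466667.
Step 4: Exact two-sided p-value (enumerate n! = 720 permutations of y under H0): p = 0.272222.
Step 5: alpha = 0.05. fail to reject H0.

tau_b = 0.4667 (C=11, D=4), p = 0.272222, fail to reject H0.


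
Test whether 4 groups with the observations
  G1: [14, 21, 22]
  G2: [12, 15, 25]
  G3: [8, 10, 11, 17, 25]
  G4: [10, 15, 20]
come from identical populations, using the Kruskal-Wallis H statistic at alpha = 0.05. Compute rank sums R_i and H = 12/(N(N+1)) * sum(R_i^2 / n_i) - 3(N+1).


Step 1: Combine all N = 14 observations and assign midranks.
sorted (value, group, rank): (8,G3,1), (10,G3,2.5), (10,G4,2.5), (11,G3,4), (12,G2,5), (14,G1,6), (15,G2,7.5), (15,G4,7.5), (17,G3,9), (20,G4,10), (21,G1,11), (22,G1,12), (25,G2,13.5), (25,G3,13.5)
Step 2: Sum ranks within each group.
R_1 = 29 (n_1 = 3)
R_2 = 26 (n_2 = 3)
R_3 = 30 (n_3 = 5)
R_4 = 20 (n_4 = 3)
Step 3: H = 12/(N(N+1)) * sum(R_i^2/n_i) - 3(N+1)
     = 12/(14*15) * (29^2/3 + 26^2/3 + 30^2/5 + 20^2/3) - 3*15
     = 0.057143 * 819 - 45
     = 1.800000.
Step 4: Ties present; correction factor C = 1 - 18/(14^3 - 14) = 0.993407. Corrected H = 1.800000 / 0.993407 = 1.811947.
Step 5: Under H0, H ~ chi^2(3); p-value = 0.612339.
Step 6: alpha = 0.05. fail to reject H0.

H = 1.8119, df = 3, p = 0.612339, fail to reject H0.


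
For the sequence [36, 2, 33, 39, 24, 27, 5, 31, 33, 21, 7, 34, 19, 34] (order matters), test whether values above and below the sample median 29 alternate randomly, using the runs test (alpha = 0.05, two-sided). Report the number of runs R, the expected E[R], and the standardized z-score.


Step 1: Compute median = 29; label A = above, B = below.
Labels in order: ABAABBBAABBABA  (n_A = 7, n_B = 7)
Step 2: Count runs R = 9.
Step 3: Under H0 (random ordering), E[R] = 2*n_A*n_B/(n_A+n_B) + 1 = 2*7*7/14 + 1 = 8.0000.
        Var[R] = 2*n_A*n_B*(2*n_A*n_B - n_A - n_B) / ((n_A+n_B)^2 * (n_A+n_B-1)) = 8232/2548 = 3.2308.
        SD[R] = 1.7974.
Step 4: Continuity-corrected z = (R - 0.5 - E[R]) / SD[R] = (9 - 0.5 - 8.0000) / 1.7974 = 0.2782.
Step 5: Two-sided p-value via normal approximation = 2*(1 - Phi(|z|)) = 0.780879.
Step 6: alpha = 0.05. fail to reject H0.

R = 9, z = 0.2782, p = 0.780879, fail to reject H0.


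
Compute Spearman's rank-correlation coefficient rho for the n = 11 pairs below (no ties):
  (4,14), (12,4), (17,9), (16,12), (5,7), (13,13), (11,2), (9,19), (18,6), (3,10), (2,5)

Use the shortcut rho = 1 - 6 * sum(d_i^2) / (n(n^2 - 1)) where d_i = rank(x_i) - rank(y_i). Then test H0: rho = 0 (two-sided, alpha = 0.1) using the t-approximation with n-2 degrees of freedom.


Step 1: Rank x and y separately (midranks; no ties here).
rank(x): 4->3, 12->7, 17->10, 16->9, 5->4, 13->8, 11->6, 9->5, 18->11, 3->2, 2->1
rank(y): 14->10, 4->2, 9->6, 12->8, 7->5, 13->9, 2->1, 19->11, 6->4, 10->7, 5->3
Step 2: d_i = R_x(i) - R_y(i); compute d_i^2.
  (3-10)^2=49, (7-2)^2=25, (10-6)^2=16, (9-8)^2=1, (4-5)^2=1, (8-9)^2=1, (6-1)^2=25, (5-11)^2=36, (11-4)^2=49, (2-7)^2=25, (1-3)^2=4
sum(d^2) = 232.
Step 3: rho = 1 - 6*232 / (11*(11^2 - 1)) = 1 - 1392/1320 = -0.054545.
Step 4: Under H0, t = rho * sqrt((n-2)/(1-rho^2)) = -0.1639 ~ t(9).
Step 5: Two-sided p-value from the t-distribution with 9 df = 0.873447.
Step 6: alpha = 0.1. fail to reject H0.

rho = -0.0545, p = 0.873447, fail to reject H0 at alpha = 0.1.


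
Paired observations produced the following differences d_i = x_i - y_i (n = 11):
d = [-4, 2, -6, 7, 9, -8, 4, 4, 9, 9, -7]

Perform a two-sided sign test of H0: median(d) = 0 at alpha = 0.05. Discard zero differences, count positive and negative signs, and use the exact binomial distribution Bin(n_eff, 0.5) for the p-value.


Step 1: Discard zero differences. Original n = 11; n_eff = number of nonzero differences = 11.
Nonzero differences (with sign): -4, +2, -6, +7, +9, -8, +4, +4, +9, +9, -7
Step 2: Count signs: positive = 7, negative = 4.
Step 3: Under H0: P(positive) = 0.5, so the number of positives S ~ Bin(11, 0.5).
Step 4: Two-sided exact p-value = sum of Bin(11,0.5) probabilities at or below the observed probability = 0.548828.
Step 5: alpha = 0.05. fail to reject H0.

n_eff = 11, pos = 7, neg = 4, p = 0.548828, fail to reject H0.
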